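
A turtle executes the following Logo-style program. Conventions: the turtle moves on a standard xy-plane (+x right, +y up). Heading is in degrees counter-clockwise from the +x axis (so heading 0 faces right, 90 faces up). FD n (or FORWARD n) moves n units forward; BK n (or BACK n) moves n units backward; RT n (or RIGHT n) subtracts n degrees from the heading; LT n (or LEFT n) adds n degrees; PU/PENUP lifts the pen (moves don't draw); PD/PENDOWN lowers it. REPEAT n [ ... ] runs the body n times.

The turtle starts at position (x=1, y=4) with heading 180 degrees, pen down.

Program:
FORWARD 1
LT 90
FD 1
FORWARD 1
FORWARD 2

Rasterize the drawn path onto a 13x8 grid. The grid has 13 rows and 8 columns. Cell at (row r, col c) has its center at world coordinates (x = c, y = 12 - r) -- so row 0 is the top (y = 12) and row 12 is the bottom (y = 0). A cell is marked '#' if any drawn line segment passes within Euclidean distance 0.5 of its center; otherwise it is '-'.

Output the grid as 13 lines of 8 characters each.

Answer: --------
--------
--------
--------
--------
--------
--------
--------
##------
#-------
#-------
#-------
#-------

Derivation:
Segment 0: (1,4) -> (0,4)
Segment 1: (0,4) -> (-0,3)
Segment 2: (-0,3) -> (-0,2)
Segment 3: (-0,2) -> (-0,0)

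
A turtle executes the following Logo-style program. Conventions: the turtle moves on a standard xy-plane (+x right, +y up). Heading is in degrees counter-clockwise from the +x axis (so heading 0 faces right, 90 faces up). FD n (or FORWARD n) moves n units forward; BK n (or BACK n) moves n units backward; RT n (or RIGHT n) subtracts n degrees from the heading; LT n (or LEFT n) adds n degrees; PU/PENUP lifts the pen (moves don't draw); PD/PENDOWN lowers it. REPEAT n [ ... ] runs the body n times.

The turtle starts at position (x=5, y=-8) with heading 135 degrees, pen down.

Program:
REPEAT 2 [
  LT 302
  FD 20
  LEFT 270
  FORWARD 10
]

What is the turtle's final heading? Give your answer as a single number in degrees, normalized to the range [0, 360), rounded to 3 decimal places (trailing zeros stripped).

Executing turtle program step by step:
Start: pos=(5,-8), heading=135, pen down
REPEAT 2 [
  -- iteration 1/2 --
  LT 302: heading 135 -> 77
  FD 20: (5,-8) -> (9.499,11.487) [heading=77, draw]
  LT 270: heading 77 -> 347
  FD 10: (9.499,11.487) -> (19.243,9.238) [heading=347, draw]
  -- iteration 2/2 --
  LT 302: heading 347 -> 289
  FD 20: (19.243,9.238) -> (25.754,-9.672) [heading=289, draw]
  LT 270: heading 289 -> 199
  FD 10: (25.754,-9.672) -> (16.299,-12.928) [heading=199, draw]
]
Final: pos=(16.299,-12.928), heading=199, 4 segment(s) drawn

Answer: 199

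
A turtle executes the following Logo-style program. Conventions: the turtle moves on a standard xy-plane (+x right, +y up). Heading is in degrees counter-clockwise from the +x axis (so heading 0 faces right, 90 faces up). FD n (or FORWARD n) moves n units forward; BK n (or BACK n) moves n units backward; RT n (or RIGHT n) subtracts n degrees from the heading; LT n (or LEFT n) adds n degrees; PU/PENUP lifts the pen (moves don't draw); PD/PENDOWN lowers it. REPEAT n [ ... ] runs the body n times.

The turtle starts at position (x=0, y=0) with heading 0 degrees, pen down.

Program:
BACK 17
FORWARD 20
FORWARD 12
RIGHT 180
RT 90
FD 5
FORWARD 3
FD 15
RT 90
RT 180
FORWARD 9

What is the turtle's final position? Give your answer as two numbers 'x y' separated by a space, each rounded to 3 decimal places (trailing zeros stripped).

Answer: 6 23

Derivation:
Executing turtle program step by step:
Start: pos=(0,0), heading=0, pen down
BK 17: (0,0) -> (-17,0) [heading=0, draw]
FD 20: (-17,0) -> (3,0) [heading=0, draw]
FD 12: (3,0) -> (15,0) [heading=0, draw]
RT 180: heading 0 -> 180
RT 90: heading 180 -> 90
FD 5: (15,0) -> (15,5) [heading=90, draw]
FD 3: (15,5) -> (15,8) [heading=90, draw]
FD 15: (15,8) -> (15,23) [heading=90, draw]
RT 90: heading 90 -> 0
RT 180: heading 0 -> 180
FD 9: (15,23) -> (6,23) [heading=180, draw]
Final: pos=(6,23), heading=180, 7 segment(s) drawn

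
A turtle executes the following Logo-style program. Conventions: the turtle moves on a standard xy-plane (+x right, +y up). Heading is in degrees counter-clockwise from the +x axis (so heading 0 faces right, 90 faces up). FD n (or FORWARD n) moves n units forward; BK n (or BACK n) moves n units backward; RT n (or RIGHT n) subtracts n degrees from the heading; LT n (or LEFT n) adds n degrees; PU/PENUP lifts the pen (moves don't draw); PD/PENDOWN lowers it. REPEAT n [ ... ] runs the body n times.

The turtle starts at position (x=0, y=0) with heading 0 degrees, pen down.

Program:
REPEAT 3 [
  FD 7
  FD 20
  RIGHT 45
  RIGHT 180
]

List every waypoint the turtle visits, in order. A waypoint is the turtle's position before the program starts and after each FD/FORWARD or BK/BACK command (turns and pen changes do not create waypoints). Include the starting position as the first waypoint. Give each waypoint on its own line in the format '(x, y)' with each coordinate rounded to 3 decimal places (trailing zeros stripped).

Executing turtle program step by step:
Start: pos=(0,0), heading=0, pen down
REPEAT 3 [
  -- iteration 1/3 --
  FD 7: (0,0) -> (7,0) [heading=0, draw]
  FD 20: (7,0) -> (27,0) [heading=0, draw]
  RT 45: heading 0 -> 315
  RT 180: heading 315 -> 135
  -- iteration 2/3 --
  FD 7: (27,0) -> (22.05,4.95) [heading=135, draw]
  FD 20: (22.05,4.95) -> (7.908,19.092) [heading=135, draw]
  RT 45: heading 135 -> 90
  RT 180: heading 90 -> 270
  -- iteration 3/3 --
  FD 7: (7.908,19.092) -> (7.908,12.092) [heading=270, draw]
  FD 20: (7.908,12.092) -> (7.908,-7.908) [heading=270, draw]
  RT 45: heading 270 -> 225
  RT 180: heading 225 -> 45
]
Final: pos=(7.908,-7.908), heading=45, 6 segment(s) drawn
Waypoints (7 total):
(0, 0)
(7, 0)
(27, 0)
(22.05, 4.95)
(7.908, 19.092)
(7.908, 12.092)
(7.908, -7.908)

Answer: (0, 0)
(7, 0)
(27, 0)
(22.05, 4.95)
(7.908, 19.092)
(7.908, 12.092)
(7.908, -7.908)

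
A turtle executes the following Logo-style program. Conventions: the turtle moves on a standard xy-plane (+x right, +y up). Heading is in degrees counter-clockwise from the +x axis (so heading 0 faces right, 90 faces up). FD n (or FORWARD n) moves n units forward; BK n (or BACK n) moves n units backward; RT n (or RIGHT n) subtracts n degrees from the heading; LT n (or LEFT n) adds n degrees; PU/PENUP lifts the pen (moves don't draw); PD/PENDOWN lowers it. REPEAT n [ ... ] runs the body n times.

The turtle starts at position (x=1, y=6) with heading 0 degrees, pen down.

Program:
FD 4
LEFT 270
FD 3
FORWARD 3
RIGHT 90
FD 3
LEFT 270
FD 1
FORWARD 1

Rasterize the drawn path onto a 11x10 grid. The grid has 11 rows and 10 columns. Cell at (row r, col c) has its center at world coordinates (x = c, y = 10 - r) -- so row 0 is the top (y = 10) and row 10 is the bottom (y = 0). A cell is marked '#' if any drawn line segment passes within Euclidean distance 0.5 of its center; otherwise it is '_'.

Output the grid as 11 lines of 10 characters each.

Segment 0: (1,6) -> (5,6)
Segment 1: (5,6) -> (5,3)
Segment 2: (5,3) -> (5,0)
Segment 3: (5,0) -> (2,0)
Segment 4: (2,0) -> (2,1)
Segment 5: (2,1) -> (2,2)

Answer: __________
__________
__________
__________
_#####____
_____#____
_____#____
_____#____
__#__#____
__#__#____
__####____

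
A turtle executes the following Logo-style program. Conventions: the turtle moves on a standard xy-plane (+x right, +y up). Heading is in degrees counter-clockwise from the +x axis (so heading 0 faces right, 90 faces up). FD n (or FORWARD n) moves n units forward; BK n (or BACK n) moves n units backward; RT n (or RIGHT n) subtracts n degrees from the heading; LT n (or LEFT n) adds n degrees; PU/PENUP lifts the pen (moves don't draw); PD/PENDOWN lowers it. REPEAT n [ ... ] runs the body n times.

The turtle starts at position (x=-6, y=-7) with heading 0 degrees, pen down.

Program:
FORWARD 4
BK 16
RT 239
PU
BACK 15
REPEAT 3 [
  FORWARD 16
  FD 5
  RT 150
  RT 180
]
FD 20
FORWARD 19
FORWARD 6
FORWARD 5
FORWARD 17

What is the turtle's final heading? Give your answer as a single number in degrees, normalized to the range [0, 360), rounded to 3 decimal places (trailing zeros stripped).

Executing turtle program step by step:
Start: pos=(-6,-7), heading=0, pen down
FD 4: (-6,-7) -> (-2,-7) [heading=0, draw]
BK 16: (-2,-7) -> (-18,-7) [heading=0, draw]
RT 239: heading 0 -> 121
PU: pen up
BK 15: (-18,-7) -> (-10.274,-19.858) [heading=121, move]
REPEAT 3 [
  -- iteration 1/3 --
  FD 16: (-10.274,-19.858) -> (-18.515,-6.143) [heading=121, move]
  FD 5: (-18.515,-6.143) -> (-21.09,-1.857) [heading=121, move]
  RT 150: heading 121 -> 331
  RT 180: heading 331 -> 151
  -- iteration 2/3 --
  FD 16: (-21.09,-1.857) -> (-35.084,5.9) [heading=151, move]
  FD 5: (-35.084,5.9) -> (-39.457,8.324) [heading=151, move]
  RT 150: heading 151 -> 1
  RT 180: heading 1 -> 181
  -- iteration 3/3 --
  FD 16: (-39.457,8.324) -> (-55.455,8.045) [heading=181, move]
  FD 5: (-55.455,8.045) -> (-60.454,7.958) [heading=181, move]
  RT 150: heading 181 -> 31
  RT 180: heading 31 -> 211
]
FD 20: (-60.454,7.958) -> (-77.597,-2.343) [heading=211, move]
FD 19: (-77.597,-2.343) -> (-93.884,-12.129) [heading=211, move]
FD 6: (-93.884,-12.129) -> (-99.027,-15.219) [heading=211, move]
FD 5: (-99.027,-15.219) -> (-103.312,-17.794) [heading=211, move]
FD 17: (-103.312,-17.794) -> (-117.884,-26.55) [heading=211, move]
Final: pos=(-117.884,-26.55), heading=211, 2 segment(s) drawn

Answer: 211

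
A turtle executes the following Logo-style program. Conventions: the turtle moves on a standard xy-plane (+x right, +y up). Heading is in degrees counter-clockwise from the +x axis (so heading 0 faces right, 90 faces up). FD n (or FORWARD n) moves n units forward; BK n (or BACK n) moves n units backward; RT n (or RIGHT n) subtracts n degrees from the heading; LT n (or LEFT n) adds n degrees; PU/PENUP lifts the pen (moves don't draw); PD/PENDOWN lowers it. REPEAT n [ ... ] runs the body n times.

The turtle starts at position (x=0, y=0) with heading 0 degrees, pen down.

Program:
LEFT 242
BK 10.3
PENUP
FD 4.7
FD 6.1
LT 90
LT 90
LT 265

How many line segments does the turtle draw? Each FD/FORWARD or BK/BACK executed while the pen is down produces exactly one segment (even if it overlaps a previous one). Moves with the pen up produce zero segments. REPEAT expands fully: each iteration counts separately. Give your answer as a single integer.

Answer: 1

Derivation:
Executing turtle program step by step:
Start: pos=(0,0), heading=0, pen down
LT 242: heading 0 -> 242
BK 10.3: (0,0) -> (4.836,9.094) [heading=242, draw]
PU: pen up
FD 4.7: (4.836,9.094) -> (2.629,4.945) [heading=242, move]
FD 6.1: (2.629,4.945) -> (-0.235,-0.441) [heading=242, move]
LT 90: heading 242 -> 332
LT 90: heading 332 -> 62
LT 265: heading 62 -> 327
Final: pos=(-0.235,-0.441), heading=327, 1 segment(s) drawn
Segments drawn: 1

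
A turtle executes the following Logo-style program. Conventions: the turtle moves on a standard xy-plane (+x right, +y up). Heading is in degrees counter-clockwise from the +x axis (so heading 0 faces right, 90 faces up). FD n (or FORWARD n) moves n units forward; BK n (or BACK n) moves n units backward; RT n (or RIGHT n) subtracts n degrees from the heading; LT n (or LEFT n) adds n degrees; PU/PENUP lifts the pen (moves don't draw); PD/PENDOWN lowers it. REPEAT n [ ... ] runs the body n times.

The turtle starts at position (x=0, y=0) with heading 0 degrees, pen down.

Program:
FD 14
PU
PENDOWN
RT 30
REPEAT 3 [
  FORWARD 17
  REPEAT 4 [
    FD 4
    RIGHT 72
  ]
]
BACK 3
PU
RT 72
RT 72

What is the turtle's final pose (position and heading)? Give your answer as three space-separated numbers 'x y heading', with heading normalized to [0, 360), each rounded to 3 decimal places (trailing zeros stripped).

Answer: 40.057 12.806 42

Derivation:
Executing turtle program step by step:
Start: pos=(0,0), heading=0, pen down
FD 14: (0,0) -> (14,0) [heading=0, draw]
PU: pen up
PD: pen down
RT 30: heading 0 -> 330
REPEAT 3 [
  -- iteration 1/3 --
  FD 17: (14,0) -> (28.722,-8.5) [heading=330, draw]
  REPEAT 4 [
    -- iteration 1/4 --
    FD 4: (28.722,-8.5) -> (32.187,-10.5) [heading=330, draw]
    RT 72: heading 330 -> 258
    -- iteration 2/4 --
    FD 4: (32.187,-10.5) -> (31.355,-14.413) [heading=258, draw]
    RT 72: heading 258 -> 186
    -- iteration 3/4 --
    FD 4: (31.355,-14.413) -> (27.377,-14.831) [heading=186, draw]
    RT 72: heading 186 -> 114
    -- iteration 4/4 --
    FD 4: (27.377,-14.831) -> (25.75,-11.177) [heading=114, draw]
    RT 72: heading 114 -> 42
  ]
  -- iteration 2/3 --
  FD 17: (25.75,-11.177) -> (38.383,0.199) [heading=42, draw]
  REPEAT 4 [
    -- iteration 1/4 --
    FD 4: (38.383,0.199) -> (41.356,2.875) [heading=42, draw]
    RT 72: heading 42 -> 330
    -- iteration 2/4 --
    FD 4: (41.356,2.875) -> (44.82,0.875) [heading=330, draw]
    RT 72: heading 330 -> 258
    -- iteration 3/4 --
    FD 4: (44.82,0.875) -> (43.988,-3.037) [heading=258, draw]
    RT 72: heading 258 -> 186
    -- iteration 4/4 --
    FD 4: (43.988,-3.037) -> (40.01,-3.455) [heading=186, draw]
    RT 72: heading 186 -> 114
  ]
  -- iteration 3/3 --
  FD 17: (40.01,-3.455) -> (33.096,12.075) [heading=114, draw]
  REPEAT 4 [
    -- iteration 1/4 --
    FD 4: (33.096,12.075) -> (31.469,15.729) [heading=114, draw]
    RT 72: heading 114 -> 42
    -- iteration 2/4 --
    FD 4: (31.469,15.729) -> (34.441,18.405) [heading=42, draw]
    RT 72: heading 42 -> 330
    -- iteration 3/4 --
    FD 4: (34.441,18.405) -> (37.905,16.405) [heading=330, draw]
    RT 72: heading 330 -> 258
    -- iteration 4/4 --
    FD 4: (37.905,16.405) -> (37.074,12.493) [heading=258, draw]
    RT 72: heading 258 -> 186
  ]
]
BK 3: (37.074,12.493) -> (40.057,12.806) [heading=186, draw]
PU: pen up
RT 72: heading 186 -> 114
RT 72: heading 114 -> 42
Final: pos=(40.057,12.806), heading=42, 17 segment(s) drawn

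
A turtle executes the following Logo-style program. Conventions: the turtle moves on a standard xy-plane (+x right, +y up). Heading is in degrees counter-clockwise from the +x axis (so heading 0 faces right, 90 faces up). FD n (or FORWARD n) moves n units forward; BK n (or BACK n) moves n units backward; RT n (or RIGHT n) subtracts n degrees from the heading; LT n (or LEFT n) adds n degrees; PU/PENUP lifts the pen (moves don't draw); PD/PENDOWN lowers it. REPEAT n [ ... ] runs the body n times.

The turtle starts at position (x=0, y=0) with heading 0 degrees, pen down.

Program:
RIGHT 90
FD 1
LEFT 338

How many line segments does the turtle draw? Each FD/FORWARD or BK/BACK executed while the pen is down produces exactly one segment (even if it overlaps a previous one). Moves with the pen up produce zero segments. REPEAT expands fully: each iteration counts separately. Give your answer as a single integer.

Executing turtle program step by step:
Start: pos=(0,0), heading=0, pen down
RT 90: heading 0 -> 270
FD 1: (0,0) -> (0,-1) [heading=270, draw]
LT 338: heading 270 -> 248
Final: pos=(0,-1), heading=248, 1 segment(s) drawn
Segments drawn: 1

Answer: 1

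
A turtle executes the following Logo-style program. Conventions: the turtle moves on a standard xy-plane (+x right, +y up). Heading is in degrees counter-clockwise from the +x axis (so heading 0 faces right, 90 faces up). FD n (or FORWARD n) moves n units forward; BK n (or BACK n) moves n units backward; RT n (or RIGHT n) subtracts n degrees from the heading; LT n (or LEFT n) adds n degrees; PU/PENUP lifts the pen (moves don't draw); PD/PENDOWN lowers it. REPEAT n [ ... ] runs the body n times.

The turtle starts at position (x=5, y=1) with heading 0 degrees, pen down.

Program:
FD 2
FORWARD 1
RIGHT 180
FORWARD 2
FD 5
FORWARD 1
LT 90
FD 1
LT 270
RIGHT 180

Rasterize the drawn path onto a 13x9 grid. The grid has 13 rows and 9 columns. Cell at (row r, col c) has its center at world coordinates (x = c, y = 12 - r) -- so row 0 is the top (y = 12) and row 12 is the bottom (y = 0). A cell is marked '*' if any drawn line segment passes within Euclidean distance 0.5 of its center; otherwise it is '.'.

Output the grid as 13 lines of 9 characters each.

Answer: .........
.........
.........
.........
.........
.........
.........
.........
.........
.........
.........
*********
*........

Derivation:
Segment 0: (5,1) -> (7,1)
Segment 1: (7,1) -> (8,1)
Segment 2: (8,1) -> (6,1)
Segment 3: (6,1) -> (1,1)
Segment 4: (1,1) -> (0,1)
Segment 5: (0,1) -> (0,-0)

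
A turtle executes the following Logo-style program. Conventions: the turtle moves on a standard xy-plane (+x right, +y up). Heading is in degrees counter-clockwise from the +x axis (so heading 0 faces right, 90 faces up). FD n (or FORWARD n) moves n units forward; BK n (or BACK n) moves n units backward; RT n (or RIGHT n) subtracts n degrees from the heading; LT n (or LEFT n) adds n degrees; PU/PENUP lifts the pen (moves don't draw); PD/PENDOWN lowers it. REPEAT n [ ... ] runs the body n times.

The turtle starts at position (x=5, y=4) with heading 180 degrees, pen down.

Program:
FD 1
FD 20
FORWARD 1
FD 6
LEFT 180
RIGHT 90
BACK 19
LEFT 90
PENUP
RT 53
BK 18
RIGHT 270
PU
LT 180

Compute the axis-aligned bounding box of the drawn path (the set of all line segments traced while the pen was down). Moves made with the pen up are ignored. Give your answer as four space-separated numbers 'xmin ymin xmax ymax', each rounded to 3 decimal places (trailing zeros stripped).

Answer: -23 4 5 23

Derivation:
Executing turtle program step by step:
Start: pos=(5,4), heading=180, pen down
FD 1: (5,4) -> (4,4) [heading=180, draw]
FD 20: (4,4) -> (-16,4) [heading=180, draw]
FD 1: (-16,4) -> (-17,4) [heading=180, draw]
FD 6: (-17,4) -> (-23,4) [heading=180, draw]
LT 180: heading 180 -> 0
RT 90: heading 0 -> 270
BK 19: (-23,4) -> (-23,23) [heading=270, draw]
LT 90: heading 270 -> 0
PU: pen up
RT 53: heading 0 -> 307
BK 18: (-23,23) -> (-33.833,37.375) [heading=307, move]
RT 270: heading 307 -> 37
PU: pen up
LT 180: heading 37 -> 217
Final: pos=(-33.833,37.375), heading=217, 5 segment(s) drawn

Segment endpoints: x in {-23, -23, -17, -16, 4, 5}, y in {4, 4, 4, 23}
xmin=-23, ymin=4, xmax=5, ymax=23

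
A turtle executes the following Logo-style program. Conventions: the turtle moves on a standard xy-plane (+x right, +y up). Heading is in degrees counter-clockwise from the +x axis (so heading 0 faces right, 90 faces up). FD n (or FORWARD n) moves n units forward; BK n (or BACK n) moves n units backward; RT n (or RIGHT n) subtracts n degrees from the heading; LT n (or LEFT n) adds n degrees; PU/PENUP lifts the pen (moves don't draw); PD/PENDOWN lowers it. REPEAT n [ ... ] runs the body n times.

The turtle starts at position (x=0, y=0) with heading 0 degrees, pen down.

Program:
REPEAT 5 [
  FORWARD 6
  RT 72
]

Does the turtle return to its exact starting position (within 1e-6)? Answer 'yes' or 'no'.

Executing turtle program step by step:
Start: pos=(0,0), heading=0, pen down
REPEAT 5 [
  -- iteration 1/5 --
  FD 6: (0,0) -> (6,0) [heading=0, draw]
  RT 72: heading 0 -> 288
  -- iteration 2/5 --
  FD 6: (6,0) -> (7.854,-5.706) [heading=288, draw]
  RT 72: heading 288 -> 216
  -- iteration 3/5 --
  FD 6: (7.854,-5.706) -> (3,-9.233) [heading=216, draw]
  RT 72: heading 216 -> 144
  -- iteration 4/5 --
  FD 6: (3,-9.233) -> (-1.854,-5.706) [heading=144, draw]
  RT 72: heading 144 -> 72
  -- iteration 5/5 --
  FD 6: (-1.854,-5.706) -> (0,0) [heading=72, draw]
  RT 72: heading 72 -> 0
]
Final: pos=(0,0), heading=0, 5 segment(s) drawn

Start position: (0, 0)
Final position: (0, 0)
Distance = 0; < 1e-6 -> CLOSED

Answer: yes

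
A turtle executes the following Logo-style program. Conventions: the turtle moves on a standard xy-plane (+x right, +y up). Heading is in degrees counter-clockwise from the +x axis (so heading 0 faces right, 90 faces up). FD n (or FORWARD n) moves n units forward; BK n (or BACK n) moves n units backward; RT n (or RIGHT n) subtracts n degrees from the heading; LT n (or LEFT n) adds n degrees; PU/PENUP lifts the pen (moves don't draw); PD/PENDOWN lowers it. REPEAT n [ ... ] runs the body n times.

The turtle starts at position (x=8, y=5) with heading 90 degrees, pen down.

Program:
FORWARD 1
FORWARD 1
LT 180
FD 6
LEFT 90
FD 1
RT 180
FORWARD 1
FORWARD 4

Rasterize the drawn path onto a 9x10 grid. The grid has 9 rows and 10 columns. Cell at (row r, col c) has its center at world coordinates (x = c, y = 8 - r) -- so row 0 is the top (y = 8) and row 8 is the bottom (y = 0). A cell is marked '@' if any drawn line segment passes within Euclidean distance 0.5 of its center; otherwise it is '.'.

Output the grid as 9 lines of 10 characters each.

Segment 0: (8,5) -> (8,6)
Segment 1: (8,6) -> (8,7)
Segment 2: (8,7) -> (8,1)
Segment 3: (8,1) -> (9,1)
Segment 4: (9,1) -> (8,1)
Segment 5: (8,1) -> (4,1)

Answer: ..........
........@.
........@.
........@.
........@.
........@.
........@.
....@@@@@@
..........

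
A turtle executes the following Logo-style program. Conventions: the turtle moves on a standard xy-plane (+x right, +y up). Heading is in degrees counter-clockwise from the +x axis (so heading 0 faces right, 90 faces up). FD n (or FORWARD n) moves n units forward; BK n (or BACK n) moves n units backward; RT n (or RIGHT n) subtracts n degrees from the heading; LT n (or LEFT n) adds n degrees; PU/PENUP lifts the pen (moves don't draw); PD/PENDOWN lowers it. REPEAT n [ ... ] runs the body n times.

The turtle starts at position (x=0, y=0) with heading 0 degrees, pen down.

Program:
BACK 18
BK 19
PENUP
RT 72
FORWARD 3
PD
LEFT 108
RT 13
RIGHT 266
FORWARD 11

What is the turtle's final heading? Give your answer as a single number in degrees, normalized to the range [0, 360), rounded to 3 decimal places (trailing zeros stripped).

Answer: 117

Derivation:
Executing turtle program step by step:
Start: pos=(0,0), heading=0, pen down
BK 18: (0,0) -> (-18,0) [heading=0, draw]
BK 19: (-18,0) -> (-37,0) [heading=0, draw]
PU: pen up
RT 72: heading 0 -> 288
FD 3: (-37,0) -> (-36.073,-2.853) [heading=288, move]
PD: pen down
LT 108: heading 288 -> 36
RT 13: heading 36 -> 23
RT 266: heading 23 -> 117
FD 11: (-36.073,-2.853) -> (-41.067,6.948) [heading=117, draw]
Final: pos=(-41.067,6.948), heading=117, 3 segment(s) drawn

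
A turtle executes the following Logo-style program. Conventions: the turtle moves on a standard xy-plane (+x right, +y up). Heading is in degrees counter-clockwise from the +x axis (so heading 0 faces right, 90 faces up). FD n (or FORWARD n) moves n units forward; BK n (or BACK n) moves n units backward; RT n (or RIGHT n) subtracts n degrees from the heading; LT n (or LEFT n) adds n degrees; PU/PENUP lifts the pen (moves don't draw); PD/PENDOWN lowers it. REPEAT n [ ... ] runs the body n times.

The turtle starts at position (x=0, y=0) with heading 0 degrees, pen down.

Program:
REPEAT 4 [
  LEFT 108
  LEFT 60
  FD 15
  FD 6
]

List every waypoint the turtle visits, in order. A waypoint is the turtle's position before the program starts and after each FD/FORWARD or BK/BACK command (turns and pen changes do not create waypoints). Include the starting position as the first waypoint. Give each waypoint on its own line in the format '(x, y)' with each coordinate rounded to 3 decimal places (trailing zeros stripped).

Answer: (0, 0)
(-14.672, 3.119)
(-20.541, 4.366)
(-6.838, -1.735)
(-1.357, -4.175)
(-13.492, 4.641)
(-18.346, 8.168)
(-8.309, -2.979)
(-4.294, -7.438)

Derivation:
Executing turtle program step by step:
Start: pos=(0,0), heading=0, pen down
REPEAT 4 [
  -- iteration 1/4 --
  LT 108: heading 0 -> 108
  LT 60: heading 108 -> 168
  FD 15: (0,0) -> (-14.672,3.119) [heading=168, draw]
  FD 6: (-14.672,3.119) -> (-20.541,4.366) [heading=168, draw]
  -- iteration 2/4 --
  LT 108: heading 168 -> 276
  LT 60: heading 276 -> 336
  FD 15: (-20.541,4.366) -> (-6.838,-1.735) [heading=336, draw]
  FD 6: (-6.838,-1.735) -> (-1.357,-4.175) [heading=336, draw]
  -- iteration 3/4 --
  LT 108: heading 336 -> 84
  LT 60: heading 84 -> 144
  FD 15: (-1.357,-4.175) -> (-13.492,4.641) [heading=144, draw]
  FD 6: (-13.492,4.641) -> (-18.346,8.168) [heading=144, draw]
  -- iteration 4/4 --
  LT 108: heading 144 -> 252
  LT 60: heading 252 -> 312
  FD 15: (-18.346,8.168) -> (-8.309,-2.979) [heading=312, draw]
  FD 6: (-8.309,-2.979) -> (-4.294,-7.438) [heading=312, draw]
]
Final: pos=(-4.294,-7.438), heading=312, 8 segment(s) drawn
Waypoints (9 total):
(0, 0)
(-14.672, 3.119)
(-20.541, 4.366)
(-6.838, -1.735)
(-1.357, -4.175)
(-13.492, 4.641)
(-18.346, 8.168)
(-8.309, -2.979)
(-4.294, -7.438)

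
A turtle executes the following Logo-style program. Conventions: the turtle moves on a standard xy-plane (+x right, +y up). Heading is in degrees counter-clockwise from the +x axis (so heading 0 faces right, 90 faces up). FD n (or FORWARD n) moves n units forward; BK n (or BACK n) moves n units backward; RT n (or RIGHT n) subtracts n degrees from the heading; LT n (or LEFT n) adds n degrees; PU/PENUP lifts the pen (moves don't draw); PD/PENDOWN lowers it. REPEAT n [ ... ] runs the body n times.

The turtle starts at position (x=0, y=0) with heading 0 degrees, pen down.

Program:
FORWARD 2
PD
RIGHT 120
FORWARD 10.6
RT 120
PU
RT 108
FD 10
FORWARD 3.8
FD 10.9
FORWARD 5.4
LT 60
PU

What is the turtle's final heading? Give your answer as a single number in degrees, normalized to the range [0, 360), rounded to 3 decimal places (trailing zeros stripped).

Executing turtle program step by step:
Start: pos=(0,0), heading=0, pen down
FD 2: (0,0) -> (2,0) [heading=0, draw]
PD: pen down
RT 120: heading 0 -> 240
FD 10.6: (2,0) -> (-3.3,-9.18) [heading=240, draw]
RT 120: heading 240 -> 120
PU: pen up
RT 108: heading 120 -> 12
FD 10: (-3.3,-9.18) -> (6.481,-7.101) [heading=12, move]
FD 3.8: (6.481,-7.101) -> (10.198,-6.311) [heading=12, move]
FD 10.9: (10.198,-6.311) -> (20.86,-4.044) [heading=12, move]
FD 5.4: (20.86,-4.044) -> (26.142,-2.922) [heading=12, move]
LT 60: heading 12 -> 72
PU: pen up
Final: pos=(26.142,-2.922), heading=72, 2 segment(s) drawn

Answer: 72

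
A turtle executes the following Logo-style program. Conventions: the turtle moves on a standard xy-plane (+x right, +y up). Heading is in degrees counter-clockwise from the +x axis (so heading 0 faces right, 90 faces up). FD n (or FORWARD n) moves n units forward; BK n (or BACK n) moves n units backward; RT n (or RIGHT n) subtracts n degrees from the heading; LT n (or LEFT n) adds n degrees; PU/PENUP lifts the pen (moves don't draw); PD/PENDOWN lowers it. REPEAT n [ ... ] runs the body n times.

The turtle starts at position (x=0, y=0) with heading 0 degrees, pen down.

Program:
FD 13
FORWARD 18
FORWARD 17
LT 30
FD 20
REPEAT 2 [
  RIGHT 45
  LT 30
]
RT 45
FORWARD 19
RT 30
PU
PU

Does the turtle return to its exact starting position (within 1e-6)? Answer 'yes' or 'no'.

Answer: no

Derivation:
Executing turtle program step by step:
Start: pos=(0,0), heading=0, pen down
FD 13: (0,0) -> (13,0) [heading=0, draw]
FD 18: (13,0) -> (31,0) [heading=0, draw]
FD 17: (31,0) -> (48,0) [heading=0, draw]
LT 30: heading 0 -> 30
FD 20: (48,0) -> (65.321,10) [heading=30, draw]
REPEAT 2 [
  -- iteration 1/2 --
  RT 45: heading 30 -> 345
  LT 30: heading 345 -> 15
  -- iteration 2/2 --
  RT 45: heading 15 -> 330
  LT 30: heading 330 -> 0
]
RT 45: heading 0 -> 315
FD 19: (65.321,10) -> (78.756,-3.435) [heading=315, draw]
RT 30: heading 315 -> 285
PU: pen up
PU: pen up
Final: pos=(78.756,-3.435), heading=285, 5 segment(s) drawn

Start position: (0, 0)
Final position: (78.756, -3.435)
Distance = 78.83; >= 1e-6 -> NOT closed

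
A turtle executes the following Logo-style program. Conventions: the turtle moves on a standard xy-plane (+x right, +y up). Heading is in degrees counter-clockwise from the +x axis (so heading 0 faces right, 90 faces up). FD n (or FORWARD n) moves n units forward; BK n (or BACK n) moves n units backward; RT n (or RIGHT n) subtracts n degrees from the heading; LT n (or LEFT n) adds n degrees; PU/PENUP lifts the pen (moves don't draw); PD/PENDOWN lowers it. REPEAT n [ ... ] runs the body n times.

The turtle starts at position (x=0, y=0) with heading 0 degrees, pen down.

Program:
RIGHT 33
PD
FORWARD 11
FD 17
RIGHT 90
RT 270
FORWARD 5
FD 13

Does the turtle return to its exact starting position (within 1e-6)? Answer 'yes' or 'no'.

Executing turtle program step by step:
Start: pos=(0,0), heading=0, pen down
RT 33: heading 0 -> 327
PD: pen down
FD 11: (0,0) -> (9.225,-5.991) [heading=327, draw]
FD 17: (9.225,-5.991) -> (23.483,-15.25) [heading=327, draw]
RT 90: heading 327 -> 237
RT 270: heading 237 -> 327
FD 5: (23.483,-15.25) -> (27.676,-17.973) [heading=327, draw]
FD 13: (27.676,-17.973) -> (38.579,-25.053) [heading=327, draw]
Final: pos=(38.579,-25.053), heading=327, 4 segment(s) drawn

Start position: (0, 0)
Final position: (38.579, -25.053)
Distance = 46; >= 1e-6 -> NOT closed

Answer: no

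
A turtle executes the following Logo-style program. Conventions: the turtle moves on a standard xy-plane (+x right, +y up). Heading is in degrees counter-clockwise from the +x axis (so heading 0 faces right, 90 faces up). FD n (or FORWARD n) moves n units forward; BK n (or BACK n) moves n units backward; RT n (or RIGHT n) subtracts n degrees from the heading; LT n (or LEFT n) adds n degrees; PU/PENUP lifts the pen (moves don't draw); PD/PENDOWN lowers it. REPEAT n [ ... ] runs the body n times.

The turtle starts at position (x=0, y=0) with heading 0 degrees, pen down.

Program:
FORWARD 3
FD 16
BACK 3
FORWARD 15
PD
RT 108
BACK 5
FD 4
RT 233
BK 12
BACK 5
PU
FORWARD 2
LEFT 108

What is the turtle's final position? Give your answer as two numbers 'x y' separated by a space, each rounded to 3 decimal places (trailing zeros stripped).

Executing turtle program step by step:
Start: pos=(0,0), heading=0, pen down
FD 3: (0,0) -> (3,0) [heading=0, draw]
FD 16: (3,0) -> (19,0) [heading=0, draw]
BK 3: (19,0) -> (16,0) [heading=0, draw]
FD 15: (16,0) -> (31,0) [heading=0, draw]
PD: pen down
RT 108: heading 0 -> 252
BK 5: (31,0) -> (32.545,4.755) [heading=252, draw]
FD 4: (32.545,4.755) -> (31.309,0.951) [heading=252, draw]
RT 233: heading 252 -> 19
BK 12: (31.309,0.951) -> (19.963,-2.956) [heading=19, draw]
BK 5: (19.963,-2.956) -> (15.235,-4.584) [heading=19, draw]
PU: pen up
FD 2: (15.235,-4.584) -> (17.126,-3.932) [heading=19, move]
LT 108: heading 19 -> 127
Final: pos=(17.126,-3.932), heading=127, 8 segment(s) drawn

Answer: 17.126 -3.932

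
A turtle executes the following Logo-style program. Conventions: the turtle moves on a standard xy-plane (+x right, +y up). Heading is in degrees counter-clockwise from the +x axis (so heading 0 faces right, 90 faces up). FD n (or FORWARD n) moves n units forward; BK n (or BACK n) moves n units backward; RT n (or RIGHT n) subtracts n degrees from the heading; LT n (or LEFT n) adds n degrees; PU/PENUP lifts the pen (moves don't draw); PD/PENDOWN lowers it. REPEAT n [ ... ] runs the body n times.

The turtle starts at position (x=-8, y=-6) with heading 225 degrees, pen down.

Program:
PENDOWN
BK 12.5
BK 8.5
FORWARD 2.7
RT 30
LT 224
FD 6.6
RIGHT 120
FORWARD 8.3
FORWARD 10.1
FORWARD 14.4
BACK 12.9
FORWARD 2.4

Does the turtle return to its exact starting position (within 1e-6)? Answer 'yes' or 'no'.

Executing turtle program step by step:
Start: pos=(-8,-6), heading=225, pen down
PD: pen down
BK 12.5: (-8,-6) -> (0.839,2.839) [heading=225, draw]
BK 8.5: (0.839,2.839) -> (6.849,8.849) [heading=225, draw]
FD 2.7: (6.849,8.849) -> (4.94,6.94) [heading=225, draw]
RT 30: heading 225 -> 195
LT 224: heading 195 -> 59
FD 6.6: (4.94,6.94) -> (8.339,12.597) [heading=59, draw]
RT 120: heading 59 -> 299
FD 8.3: (8.339,12.597) -> (12.363,5.338) [heading=299, draw]
FD 10.1: (12.363,5.338) -> (17.26,-3.496) [heading=299, draw]
FD 14.4: (17.26,-3.496) -> (24.241,-16.09) [heading=299, draw]
BK 12.9: (24.241,-16.09) -> (17.987,-4.808) [heading=299, draw]
FD 2.4: (17.987,-4.808) -> (19.151,-6.907) [heading=299, draw]
Final: pos=(19.151,-6.907), heading=299, 9 segment(s) drawn

Start position: (-8, -6)
Final position: (19.151, -6.907)
Distance = 27.166; >= 1e-6 -> NOT closed

Answer: no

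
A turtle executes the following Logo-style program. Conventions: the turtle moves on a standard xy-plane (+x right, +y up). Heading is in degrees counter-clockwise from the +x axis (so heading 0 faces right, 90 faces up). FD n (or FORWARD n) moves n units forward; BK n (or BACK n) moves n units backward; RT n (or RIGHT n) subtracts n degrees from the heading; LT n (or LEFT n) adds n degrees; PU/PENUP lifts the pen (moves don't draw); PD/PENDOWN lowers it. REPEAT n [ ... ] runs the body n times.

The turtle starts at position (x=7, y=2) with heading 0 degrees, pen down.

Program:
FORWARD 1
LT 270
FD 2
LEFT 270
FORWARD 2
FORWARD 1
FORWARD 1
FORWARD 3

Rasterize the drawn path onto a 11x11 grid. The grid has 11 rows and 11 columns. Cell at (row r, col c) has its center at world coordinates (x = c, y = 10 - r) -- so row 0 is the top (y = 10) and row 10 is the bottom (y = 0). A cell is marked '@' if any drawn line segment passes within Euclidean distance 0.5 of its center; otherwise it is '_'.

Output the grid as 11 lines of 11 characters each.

Segment 0: (7,2) -> (8,2)
Segment 1: (8,2) -> (8,0)
Segment 2: (8,0) -> (6,0)
Segment 3: (6,0) -> (5,0)
Segment 4: (5,0) -> (4,0)
Segment 5: (4,0) -> (1,0)

Answer: ___________
___________
___________
___________
___________
___________
___________
___________
_______@@__
________@__
_@@@@@@@@__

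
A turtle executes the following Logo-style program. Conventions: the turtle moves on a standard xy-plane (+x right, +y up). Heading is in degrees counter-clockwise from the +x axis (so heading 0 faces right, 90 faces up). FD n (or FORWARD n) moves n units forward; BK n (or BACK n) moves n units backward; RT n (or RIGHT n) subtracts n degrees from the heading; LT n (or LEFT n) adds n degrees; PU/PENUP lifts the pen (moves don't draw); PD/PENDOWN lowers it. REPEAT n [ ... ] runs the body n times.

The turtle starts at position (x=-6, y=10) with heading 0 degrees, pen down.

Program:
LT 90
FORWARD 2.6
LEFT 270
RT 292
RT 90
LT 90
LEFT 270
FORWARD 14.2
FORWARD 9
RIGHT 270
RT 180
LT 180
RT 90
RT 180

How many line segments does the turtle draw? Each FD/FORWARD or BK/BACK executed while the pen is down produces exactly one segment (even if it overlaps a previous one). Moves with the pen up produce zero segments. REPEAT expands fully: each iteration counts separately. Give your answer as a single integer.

Answer: 3

Derivation:
Executing turtle program step by step:
Start: pos=(-6,10), heading=0, pen down
LT 90: heading 0 -> 90
FD 2.6: (-6,10) -> (-6,12.6) [heading=90, draw]
LT 270: heading 90 -> 0
RT 292: heading 0 -> 68
RT 90: heading 68 -> 338
LT 90: heading 338 -> 68
LT 270: heading 68 -> 338
FD 14.2: (-6,12.6) -> (7.166,7.281) [heading=338, draw]
FD 9: (7.166,7.281) -> (15.511,3.909) [heading=338, draw]
RT 270: heading 338 -> 68
RT 180: heading 68 -> 248
LT 180: heading 248 -> 68
RT 90: heading 68 -> 338
RT 180: heading 338 -> 158
Final: pos=(15.511,3.909), heading=158, 3 segment(s) drawn
Segments drawn: 3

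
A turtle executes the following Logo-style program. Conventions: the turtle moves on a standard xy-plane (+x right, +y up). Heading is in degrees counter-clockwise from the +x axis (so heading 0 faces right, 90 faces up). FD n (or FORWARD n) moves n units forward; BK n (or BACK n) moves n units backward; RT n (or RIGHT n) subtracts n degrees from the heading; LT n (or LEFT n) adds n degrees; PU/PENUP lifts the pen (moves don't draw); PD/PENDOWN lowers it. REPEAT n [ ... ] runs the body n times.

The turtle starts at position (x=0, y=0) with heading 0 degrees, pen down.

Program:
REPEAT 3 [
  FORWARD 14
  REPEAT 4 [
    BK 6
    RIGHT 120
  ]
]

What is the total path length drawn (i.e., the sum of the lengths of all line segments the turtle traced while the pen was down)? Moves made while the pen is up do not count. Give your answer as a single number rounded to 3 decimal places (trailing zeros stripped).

Executing turtle program step by step:
Start: pos=(0,0), heading=0, pen down
REPEAT 3 [
  -- iteration 1/3 --
  FD 14: (0,0) -> (14,0) [heading=0, draw]
  REPEAT 4 [
    -- iteration 1/4 --
    BK 6: (14,0) -> (8,0) [heading=0, draw]
    RT 120: heading 0 -> 240
    -- iteration 2/4 --
    BK 6: (8,0) -> (11,5.196) [heading=240, draw]
    RT 120: heading 240 -> 120
    -- iteration 3/4 --
    BK 6: (11,5.196) -> (14,0) [heading=120, draw]
    RT 120: heading 120 -> 0
    -- iteration 4/4 --
    BK 6: (14,0) -> (8,0) [heading=0, draw]
    RT 120: heading 0 -> 240
  ]
  -- iteration 2/3 --
  FD 14: (8,0) -> (1,-12.124) [heading=240, draw]
  REPEAT 4 [
    -- iteration 1/4 --
    BK 6: (1,-12.124) -> (4,-6.928) [heading=240, draw]
    RT 120: heading 240 -> 120
    -- iteration 2/4 --
    BK 6: (4,-6.928) -> (7,-12.124) [heading=120, draw]
    RT 120: heading 120 -> 0
    -- iteration 3/4 --
    BK 6: (7,-12.124) -> (1,-12.124) [heading=0, draw]
    RT 120: heading 0 -> 240
    -- iteration 4/4 --
    BK 6: (1,-12.124) -> (4,-6.928) [heading=240, draw]
    RT 120: heading 240 -> 120
  ]
  -- iteration 3/3 --
  FD 14: (4,-6.928) -> (-3,5.196) [heading=120, draw]
  REPEAT 4 [
    -- iteration 1/4 --
    BK 6: (-3,5.196) -> (0,0) [heading=120, draw]
    RT 120: heading 120 -> 0
    -- iteration 2/4 --
    BK 6: (0,0) -> (-6,0) [heading=0, draw]
    RT 120: heading 0 -> 240
    -- iteration 3/4 --
    BK 6: (-6,0) -> (-3,5.196) [heading=240, draw]
    RT 120: heading 240 -> 120
    -- iteration 4/4 --
    BK 6: (-3,5.196) -> (0,0) [heading=120, draw]
    RT 120: heading 120 -> 0
  ]
]
Final: pos=(0,0), heading=0, 15 segment(s) drawn

Segment lengths:
  seg 1: (0,0) -> (14,0), length = 14
  seg 2: (14,0) -> (8,0), length = 6
  seg 3: (8,0) -> (11,5.196), length = 6
  seg 4: (11,5.196) -> (14,0), length = 6
  seg 5: (14,0) -> (8,0), length = 6
  seg 6: (8,0) -> (1,-12.124), length = 14
  seg 7: (1,-12.124) -> (4,-6.928), length = 6
  seg 8: (4,-6.928) -> (7,-12.124), length = 6
  seg 9: (7,-12.124) -> (1,-12.124), length = 6
  seg 10: (1,-12.124) -> (4,-6.928), length = 6
  seg 11: (4,-6.928) -> (-3,5.196), length = 14
  seg 12: (-3,5.196) -> (0,0), length = 6
  seg 13: (0,0) -> (-6,0), length = 6
  seg 14: (-6,0) -> (-3,5.196), length = 6
  seg 15: (-3,5.196) -> (0,0), length = 6
Total = 114

Answer: 114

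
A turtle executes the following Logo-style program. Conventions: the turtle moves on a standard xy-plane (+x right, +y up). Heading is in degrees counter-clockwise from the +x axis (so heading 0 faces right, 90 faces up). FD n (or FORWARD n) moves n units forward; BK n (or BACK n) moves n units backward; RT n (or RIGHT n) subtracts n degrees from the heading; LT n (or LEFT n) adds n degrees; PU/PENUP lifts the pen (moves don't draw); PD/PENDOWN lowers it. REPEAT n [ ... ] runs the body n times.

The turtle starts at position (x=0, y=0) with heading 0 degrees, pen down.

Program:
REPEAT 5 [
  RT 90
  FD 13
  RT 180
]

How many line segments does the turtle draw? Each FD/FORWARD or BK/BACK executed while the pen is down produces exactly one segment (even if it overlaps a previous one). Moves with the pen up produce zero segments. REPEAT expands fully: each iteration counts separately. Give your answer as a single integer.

Executing turtle program step by step:
Start: pos=(0,0), heading=0, pen down
REPEAT 5 [
  -- iteration 1/5 --
  RT 90: heading 0 -> 270
  FD 13: (0,0) -> (0,-13) [heading=270, draw]
  RT 180: heading 270 -> 90
  -- iteration 2/5 --
  RT 90: heading 90 -> 0
  FD 13: (0,-13) -> (13,-13) [heading=0, draw]
  RT 180: heading 0 -> 180
  -- iteration 3/5 --
  RT 90: heading 180 -> 90
  FD 13: (13,-13) -> (13,0) [heading=90, draw]
  RT 180: heading 90 -> 270
  -- iteration 4/5 --
  RT 90: heading 270 -> 180
  FD 13: (13,0) -> (0,0) [heading=180, draw]
  RT 180: heading 180 -> 0
  -- iteration 5/5 --
  RT 90: heading 0 -> 270
  FD 13: (0,0) -> (0,-13) [heading=270, draw]
  RT 180: heading 270 -> 90
]
Final: pos=(0,-13), heading=90, 5 segment(s) drawn
Segments drawn: 5

Answer: 5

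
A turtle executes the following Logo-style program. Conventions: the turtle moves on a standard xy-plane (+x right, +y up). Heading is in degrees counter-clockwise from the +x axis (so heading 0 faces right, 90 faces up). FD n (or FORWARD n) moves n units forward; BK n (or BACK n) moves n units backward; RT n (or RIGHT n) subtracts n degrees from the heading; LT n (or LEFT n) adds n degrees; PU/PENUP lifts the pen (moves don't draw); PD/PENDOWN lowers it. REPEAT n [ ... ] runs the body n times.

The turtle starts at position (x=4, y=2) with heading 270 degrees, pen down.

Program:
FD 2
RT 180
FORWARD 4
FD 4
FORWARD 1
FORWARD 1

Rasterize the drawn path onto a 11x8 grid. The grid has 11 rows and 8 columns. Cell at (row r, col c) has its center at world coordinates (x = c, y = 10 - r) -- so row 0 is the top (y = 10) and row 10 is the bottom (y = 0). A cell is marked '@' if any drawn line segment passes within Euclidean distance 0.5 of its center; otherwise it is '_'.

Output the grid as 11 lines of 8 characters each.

Answer: ____@___
____@___
____@___
____@___
____@___
____@___
____@___
____@___
____@___
____@___
____@___

Derivation:
Segment 0: (4,2) -> (4,0)
Segment 1: (4,0) -> (4,4)
Segment 2: (4,4) -> (4,8)
Segment 3: (4,8) -> (4,9)
Segment 4: (4,9) -> (4,10)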